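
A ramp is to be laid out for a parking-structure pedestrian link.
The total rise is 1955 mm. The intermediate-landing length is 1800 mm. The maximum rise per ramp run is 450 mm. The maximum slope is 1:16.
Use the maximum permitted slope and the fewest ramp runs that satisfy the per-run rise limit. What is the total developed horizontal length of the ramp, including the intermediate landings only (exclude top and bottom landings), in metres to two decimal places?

38.48 m

1955 / 450 = 4.344 → round up to 5 ramp runs. That means 4 intermediate landings.
Horizontal run for 1955 mm of rise at 1:16 is 1955 × 16 = 31280 mm.
4 intermediate landings contribute 4 × 1800 = 7200 mm.
Total developed length = 31280 + 7200 = 38480 mm.
= 38.48 m.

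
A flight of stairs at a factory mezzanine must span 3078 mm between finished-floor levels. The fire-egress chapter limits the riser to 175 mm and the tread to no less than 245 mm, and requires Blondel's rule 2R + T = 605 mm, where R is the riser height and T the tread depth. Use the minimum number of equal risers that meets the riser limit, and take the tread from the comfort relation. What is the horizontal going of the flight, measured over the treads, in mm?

3078 / 175 = 17.589 → round up to 18 risers.
R = 3078 ÷ 18 = 171 mm.
T = 605 − 2·171 = 263 mm, which satisfies the 245 mm minimum.
18 risers give 17 treads; going = 17 × 263 = 4471 mm.

4471 mm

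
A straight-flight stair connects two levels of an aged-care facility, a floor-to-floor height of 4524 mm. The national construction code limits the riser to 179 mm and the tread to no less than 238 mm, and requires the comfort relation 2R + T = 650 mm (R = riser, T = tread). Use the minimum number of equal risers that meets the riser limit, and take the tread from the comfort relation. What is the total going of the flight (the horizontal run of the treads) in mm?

4524 / 179 = 25.27, so 26 risers are needed.
Each riser is 4524/26 = 174 mm (≤ 179 mm).
T = 650 − 2·174 = 302 mm, which satisfies the 238 mm minimum.
26 risers give 25 treads; going = 25 × 302 = 7550 mm.

7550 mm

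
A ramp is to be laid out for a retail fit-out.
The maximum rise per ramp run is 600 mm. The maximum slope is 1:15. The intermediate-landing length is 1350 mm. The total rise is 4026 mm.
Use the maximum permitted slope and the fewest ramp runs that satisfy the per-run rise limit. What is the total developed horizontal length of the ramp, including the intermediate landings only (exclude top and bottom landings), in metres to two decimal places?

68.49 m

4026 / 600 = 6.71, so 7 ramp runs are needed. That means 6 intermediate landings.
Ramp run (horizontal) at 1:15: 4026 × 15 = 60390 mm.
6 intermediate landings contribute 6 × 1350 = 8100 mm.
Developed length = 60390 + 8100 = 68490 mm.
= 68.49 m.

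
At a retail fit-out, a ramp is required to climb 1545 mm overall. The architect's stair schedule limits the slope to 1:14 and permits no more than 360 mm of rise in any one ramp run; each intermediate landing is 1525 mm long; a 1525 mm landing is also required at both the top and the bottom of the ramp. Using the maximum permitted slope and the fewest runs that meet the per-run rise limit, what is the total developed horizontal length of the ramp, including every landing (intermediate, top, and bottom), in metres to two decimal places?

1545 / 360 = 4.292 → round up to 5 ramp runs. That means 4 intermediate landings.
Ramp run (horizontal) at 1:14: 1545 × 14 = 21630 mm.
4 intermediate landings contribute 4 × 1525 = 6100 mm.
Top and bottom landings: 2 × 1525 = 3050 mm.
Total = 21630 + 6100 + 3050 = 30780 mm.
= 30.78 m.

30.78 m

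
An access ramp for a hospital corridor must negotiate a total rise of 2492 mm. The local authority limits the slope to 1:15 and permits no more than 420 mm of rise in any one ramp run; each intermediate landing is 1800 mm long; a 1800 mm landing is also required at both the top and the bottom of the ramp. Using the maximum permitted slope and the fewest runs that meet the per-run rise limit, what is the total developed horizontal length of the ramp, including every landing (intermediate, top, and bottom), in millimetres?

49980 mm

2492 / 420 = 5.933 → round up to 6 ramp runs. That means 5 intermediate landings.
Ramp run (horizontal) at 1:15: 2492 × 15 = 37380 mm.
Intermediate landings: 5 × 1800 = 9000 mm.
Top and bottom landings: 2 × 1800 = 3600 mm.
Total = 37380 + 9000 + 3600 = 49980 mm.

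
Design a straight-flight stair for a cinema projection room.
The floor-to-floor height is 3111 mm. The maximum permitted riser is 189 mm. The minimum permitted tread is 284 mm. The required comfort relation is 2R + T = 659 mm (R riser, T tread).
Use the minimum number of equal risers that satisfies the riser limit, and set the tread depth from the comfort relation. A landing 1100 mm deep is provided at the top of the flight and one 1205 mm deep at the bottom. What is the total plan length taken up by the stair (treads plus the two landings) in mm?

⌈3111/189⌉ = 17 risers.
R = 3111 ÷ 17 = 183 mm.
From 2R + T = 659: T = 659 − 366 = 293 mm.
17 risers give 16 treads; going = 16 × 293 = 4688 mm.
Enclosure = 4688 + 1100 + 1205 = 6993 mm.

6993 mm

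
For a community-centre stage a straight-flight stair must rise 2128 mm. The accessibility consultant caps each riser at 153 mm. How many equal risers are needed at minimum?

⌈2128/153⌉ = 14 risers.

14 risers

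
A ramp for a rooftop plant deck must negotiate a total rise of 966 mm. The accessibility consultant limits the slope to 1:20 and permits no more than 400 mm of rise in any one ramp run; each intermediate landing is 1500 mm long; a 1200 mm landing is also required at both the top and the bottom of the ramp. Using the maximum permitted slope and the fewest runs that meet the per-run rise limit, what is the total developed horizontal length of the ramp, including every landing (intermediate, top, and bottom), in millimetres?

At most 400 each: 966/400 = 2.42, giving 3 ramp runs. That means 2 intermediate landings.
Horizontal run for 966 mm of rise at 1:20 is 966 × 20 = 19320 mm.
2 intermediate landings contribute 2 × 1500 = 3000 mm.
Top and bottom landings: 2 × 1200 = 2400 mm.
Total = 19320 + 3000 + 2400 = 24720 mm.

24720 mm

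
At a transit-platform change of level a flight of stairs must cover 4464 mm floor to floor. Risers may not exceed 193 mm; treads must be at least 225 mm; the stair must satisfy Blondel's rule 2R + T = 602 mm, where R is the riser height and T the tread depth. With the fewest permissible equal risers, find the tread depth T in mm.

4464 / 193 = 23.13, so 24 risers are needed.
Riser R = 4464 / 24 = 186 mm, within the 193 mm limit.
T = 602 − 2·186 = 230 mm, which satisfies the 225 mm minimum.

230 mm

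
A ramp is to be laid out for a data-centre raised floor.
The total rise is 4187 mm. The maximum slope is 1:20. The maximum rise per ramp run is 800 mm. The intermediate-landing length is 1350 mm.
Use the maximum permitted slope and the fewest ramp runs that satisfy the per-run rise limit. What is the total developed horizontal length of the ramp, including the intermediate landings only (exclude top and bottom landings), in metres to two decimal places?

90.49 m

4187 / 800 = 5.23, so 6 ramp runs are needed. That means 5 intermediate landings.
Horizontal run for 4187 mm of rise at 1:20 is 4187 × 20 = 83740 mm.
Intermediate landings: 5 × 1350 = 6750 mm.
Developed length = 83740 + 6750 = 90490 mm.
= 90.49 m.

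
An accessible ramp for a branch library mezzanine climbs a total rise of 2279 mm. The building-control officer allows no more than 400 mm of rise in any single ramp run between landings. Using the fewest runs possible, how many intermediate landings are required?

2279 / 400 = 5.70, so 6 ramp runs are needed.
6 runs are separated by 5 intermediate landings.

5 intermediate landings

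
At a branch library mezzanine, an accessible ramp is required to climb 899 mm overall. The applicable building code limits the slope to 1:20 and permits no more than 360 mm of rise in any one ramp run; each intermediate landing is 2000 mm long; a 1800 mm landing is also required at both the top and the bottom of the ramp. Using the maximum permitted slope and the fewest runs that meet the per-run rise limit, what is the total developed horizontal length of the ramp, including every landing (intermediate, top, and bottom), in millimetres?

25580 mm

⌈899/360⌉ = 3 ramp runs. That means 2 intermediate landings.
Horizontal run for 899 mm of rise at 1:20 is 899 × 20 = 17980 mm.
2 intermediate landings contribute 2 × 2000 = 4000 mm.
Top and bottom landings: 2 × 1800 = 3600 mm.
Total = 17980 + 4000 + 3600 = 25580 mm.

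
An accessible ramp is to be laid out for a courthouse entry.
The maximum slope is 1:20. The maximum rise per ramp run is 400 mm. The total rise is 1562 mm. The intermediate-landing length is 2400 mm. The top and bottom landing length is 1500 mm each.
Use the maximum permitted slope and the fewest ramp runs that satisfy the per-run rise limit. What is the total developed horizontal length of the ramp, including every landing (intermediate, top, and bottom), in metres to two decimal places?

41.44 m

1562 / 400 = 3.905 → round up to 4 ramp runs. That means 3 intermediate landings.
Ramp run (horizontal) at 1:20: 1562 × 20 = 31240 mm.
3 intermediate landings contribute 3 × 2400 = 7200 mm.
Top and bottom landings: 2 × 1500 = 3000 mm.
Total = 31240 + 7200 + 3000 = 41440 mm.
= 41.44 m.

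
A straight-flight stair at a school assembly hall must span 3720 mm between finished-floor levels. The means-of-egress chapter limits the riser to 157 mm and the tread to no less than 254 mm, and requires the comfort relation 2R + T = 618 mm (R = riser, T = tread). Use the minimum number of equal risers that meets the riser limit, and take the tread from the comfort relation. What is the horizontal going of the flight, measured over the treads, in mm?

7084 mm

3720 / 157 = 23.69, so 24 risers are needed.
Riser R = 3720 / 24 = 155 mm, within the 157 mm limit.
From 2R + T = 618: T = 618 − 310 = 308 mm.
Going = (24 − 1) × 308 = 7084 mm.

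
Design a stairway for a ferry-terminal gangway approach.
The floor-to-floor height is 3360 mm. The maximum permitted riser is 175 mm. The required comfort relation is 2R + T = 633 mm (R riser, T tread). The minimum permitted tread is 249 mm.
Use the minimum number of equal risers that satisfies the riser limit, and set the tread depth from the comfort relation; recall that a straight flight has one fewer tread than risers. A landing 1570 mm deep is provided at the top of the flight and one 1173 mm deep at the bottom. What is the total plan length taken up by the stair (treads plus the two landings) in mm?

At most 175 each: 3360/175 = 19.20, giving 20 risers.
Riser R = 3360 / 20 = 168 mm, within the 175 mm limit.
Tread T = 633 − 2 × 168 = 297 mm (≥ 249 mm).
Going = (20 − 1) × 297 = 5643 mm.
Enclosure = 5643 + 1570 + 1173 = 8386 mm.

8386 mm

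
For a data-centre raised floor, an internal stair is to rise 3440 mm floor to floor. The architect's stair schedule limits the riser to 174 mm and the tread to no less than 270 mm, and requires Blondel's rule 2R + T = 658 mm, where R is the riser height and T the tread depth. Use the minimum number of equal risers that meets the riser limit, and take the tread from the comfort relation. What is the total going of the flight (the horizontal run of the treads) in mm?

5966 mm

At most 174 each: 3440/174 = 19.77, giving 20 risers.
Riser R = 3440 / 20 = 172 mm, within the 174 mm limit.
Tread T = 658 − 2 × 172 = 314 mm (≥ 270 mm).
20 risers give 19 treads; going = 19 × 314 = 5966 mm.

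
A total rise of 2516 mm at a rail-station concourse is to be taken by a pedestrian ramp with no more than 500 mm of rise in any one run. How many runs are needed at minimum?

2516 / 500 = 5.032 → round up to 6 ramp runs.

6 runs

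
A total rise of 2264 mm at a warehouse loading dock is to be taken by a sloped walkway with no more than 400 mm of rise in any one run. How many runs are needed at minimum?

⌈2264/400⌉ = 6 ramp runs.

6 runs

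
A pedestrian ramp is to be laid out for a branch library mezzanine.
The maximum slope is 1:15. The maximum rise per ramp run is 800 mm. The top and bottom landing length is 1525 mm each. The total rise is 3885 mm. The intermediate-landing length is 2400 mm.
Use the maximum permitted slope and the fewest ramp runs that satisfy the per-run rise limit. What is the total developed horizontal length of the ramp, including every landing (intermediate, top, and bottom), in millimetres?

3885 / 800 = 4.86, so 5 ramp runs are needed. That means 4 intermediate landings.
Horizontal run for 3885 mm of rise at 1:15 is 3885 × 15 = 58275 mm.
Intermediate landings: 4 × 2400 = 9600 mm.
Top and bottom landings: 2 × 1525 = 3050 mm.
Total = 58275 + 9600 + 3050 = 70925 mm.

70925 mm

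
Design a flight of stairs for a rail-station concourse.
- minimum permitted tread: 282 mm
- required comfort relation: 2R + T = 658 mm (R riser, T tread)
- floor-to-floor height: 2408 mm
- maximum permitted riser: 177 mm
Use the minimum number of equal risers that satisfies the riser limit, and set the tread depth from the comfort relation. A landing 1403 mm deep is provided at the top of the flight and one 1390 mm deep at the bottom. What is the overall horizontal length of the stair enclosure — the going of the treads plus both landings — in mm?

6875 mm

2408 / 177 = 13.605 → round up to 14 risers.
Riser R = 2408 / 14 = 172 mm, within the 177 mm limit.
From 2R + T = 658: T = 658 − 344 = 314 mm.
Going = (14 − 1) × 314 = 4082 mm.
Add landings: 4082 + 1403 + 1390 = 6875 mm.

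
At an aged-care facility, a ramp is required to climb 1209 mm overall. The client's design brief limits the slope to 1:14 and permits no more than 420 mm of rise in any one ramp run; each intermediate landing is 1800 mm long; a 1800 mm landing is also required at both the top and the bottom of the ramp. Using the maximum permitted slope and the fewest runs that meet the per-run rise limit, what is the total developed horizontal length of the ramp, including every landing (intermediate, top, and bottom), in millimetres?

⌈1209/420⌉ = 3 ramp runs. That means 2 intermediate landings.
Horizontal run for 1209 mm of rise at 1:14 is 1209 × 14 = 16926 mm.
2 intermediate landings contribute 2 × 1800 = 3600 mm.
Top and bottom landings: 2 × 1800 = 3600 mm.
Total = 16926 + 3600 + 3600 = 24126 mm.

24126 mm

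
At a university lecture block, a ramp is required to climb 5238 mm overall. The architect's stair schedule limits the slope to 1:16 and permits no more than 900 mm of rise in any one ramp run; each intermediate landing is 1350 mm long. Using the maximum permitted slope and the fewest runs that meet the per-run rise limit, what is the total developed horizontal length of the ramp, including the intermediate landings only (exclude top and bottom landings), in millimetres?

At most 900 each: 5238/900 = 5.82, giving 6 ramp runs. That means 5 intermediate landings.
Horizontal run for 5238 mm of rise at 1:16 is 5238 × 16 = 83808 mm.
5 intermediate landings contribute 5 × 1350 = 6750 mm.
Total developed length = 83808 + 6750 = 90558 mm.

90558 mm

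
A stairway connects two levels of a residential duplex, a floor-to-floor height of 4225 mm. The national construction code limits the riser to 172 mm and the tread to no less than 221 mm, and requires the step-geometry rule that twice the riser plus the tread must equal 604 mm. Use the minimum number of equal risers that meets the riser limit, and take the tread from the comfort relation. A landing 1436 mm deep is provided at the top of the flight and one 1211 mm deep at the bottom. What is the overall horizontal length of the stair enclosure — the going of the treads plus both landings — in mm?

⌈4225/172⌉ = 25 risers.
R = 4225 ÷ 25 = 169 mm.
Tread T = 604 − 2 × 169 = 266 mm (≥ 221 mm).
Treads = 25 − 1 = 24; going = 24 × 266 = 6384 mm.
Add landings: 6384 + 1436 + 1211 = 9031 mm.

9031 mm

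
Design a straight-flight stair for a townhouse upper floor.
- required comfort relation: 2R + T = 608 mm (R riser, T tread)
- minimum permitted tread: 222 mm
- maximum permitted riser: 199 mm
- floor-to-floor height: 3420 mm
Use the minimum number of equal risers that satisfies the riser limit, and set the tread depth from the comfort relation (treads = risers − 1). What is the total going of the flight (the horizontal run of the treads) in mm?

3876 mm

At most 199 each: 3420/199 = 17.19, giving 18 risers.
Riser R = 3420 / 18 = 190 mm, within the 199 mm limit.
From 2R + T = 608: T = 608 − 380 = 228 mm.
Treads = 18 − 1 = 17; going = 17 × 228 = 3876 mm.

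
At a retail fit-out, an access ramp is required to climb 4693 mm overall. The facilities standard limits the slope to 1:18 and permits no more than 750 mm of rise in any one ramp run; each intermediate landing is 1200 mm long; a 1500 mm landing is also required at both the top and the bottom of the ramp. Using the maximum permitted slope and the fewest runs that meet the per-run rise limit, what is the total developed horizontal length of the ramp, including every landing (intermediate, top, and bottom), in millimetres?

94674 mm

4693 / 750 = 6.26, so 7 ramp runs are needed. That means 6 intermediate landings.
Ramp run (horizontal) at 1:18: 4693 × 18 = 84474 mm.
Intermediate landings: 6 × 1200 = 7200 mm.
Top and bottom landings: 2 × 1500 = 3000 mm.
Total = 84474 + 7200 + 3000 = 94674 mm.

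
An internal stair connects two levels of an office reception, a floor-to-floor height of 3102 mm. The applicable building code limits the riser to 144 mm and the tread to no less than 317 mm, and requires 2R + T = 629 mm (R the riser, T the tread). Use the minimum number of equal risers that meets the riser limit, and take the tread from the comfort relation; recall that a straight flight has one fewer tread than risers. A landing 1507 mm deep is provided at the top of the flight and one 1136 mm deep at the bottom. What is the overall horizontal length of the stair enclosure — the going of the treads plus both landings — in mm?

⌈3102/144⌉ = 22 risers.
R = 3102 ÷ 22 = 141 mm.
From 2R + T = 629: T = 629 − 282 = 347 mm.
Treads = 22 − 1 = 21; going = 21 × 347 = 7287 mm.
Add landings: 7287 + 1507 + 1136 = 9930 mm.

9930 mm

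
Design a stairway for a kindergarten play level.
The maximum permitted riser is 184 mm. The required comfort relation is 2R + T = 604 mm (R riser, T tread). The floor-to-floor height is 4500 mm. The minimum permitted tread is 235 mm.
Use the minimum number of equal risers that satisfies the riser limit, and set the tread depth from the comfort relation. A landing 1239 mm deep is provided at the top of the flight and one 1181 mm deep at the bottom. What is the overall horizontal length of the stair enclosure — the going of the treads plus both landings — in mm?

4500 / 184 = 24.457 → round up to 25 risers.
Each riser is 4500/25 = 180 mm (≤ 184 mm).
T = 604 − 2·180 = 244 mm, which satisfies the 235 mm minimum.
Treads = 25 − 1 = 24; going = 24 × 244 = 5856 mm.
Add landings: 5856 + 1239 + 1181 = 8276 mm.

8276 mm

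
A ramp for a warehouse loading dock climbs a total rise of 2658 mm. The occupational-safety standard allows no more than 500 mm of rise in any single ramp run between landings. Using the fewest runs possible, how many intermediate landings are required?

2658 / 500 = 5.316 → round up to 6 ramp runs.
6 runs are separated by 5 intermediate landings.

5 intermediate landings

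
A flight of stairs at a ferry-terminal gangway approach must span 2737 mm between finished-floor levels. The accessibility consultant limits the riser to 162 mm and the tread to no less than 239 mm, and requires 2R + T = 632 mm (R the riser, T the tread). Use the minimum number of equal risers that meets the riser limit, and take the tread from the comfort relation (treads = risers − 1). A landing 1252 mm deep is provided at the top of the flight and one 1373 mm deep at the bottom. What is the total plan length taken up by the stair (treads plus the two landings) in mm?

7585 mm

2737 / 162 = 16.90, so 17 risers are needed.
Each riser is 2737/17 = 161 mm (≤ 162 mm).
From 2R + T = 632: T = 632 − 322 = 310 mm.
17 risers give 16 treads; going = 16 × 310 = 4960 mm.
Enclosure = 4960 + 1252 + 1373 = 7585 mm.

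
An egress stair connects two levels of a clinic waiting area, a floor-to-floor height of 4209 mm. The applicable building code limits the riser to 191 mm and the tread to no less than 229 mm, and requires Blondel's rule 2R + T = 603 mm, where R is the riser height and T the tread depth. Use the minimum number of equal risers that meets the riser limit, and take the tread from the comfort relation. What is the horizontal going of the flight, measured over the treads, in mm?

5214 mm

At most 191 each: 4209/191 = 22.04, giving 23 risers.
Each riser is 4209/23 = 183 mm (≤ 191 mm).
T = 603 − 2·183 = 237 mm, which satisfies the 229 mm minimum.
Treads = 23 − 1 = 22; going = 22 × 237 = 5214 mm.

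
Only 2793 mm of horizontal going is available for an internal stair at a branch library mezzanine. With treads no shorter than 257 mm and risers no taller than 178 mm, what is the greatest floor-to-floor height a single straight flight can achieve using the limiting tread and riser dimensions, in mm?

1958 mm

Treads that fit: ⌊2793 / 257⌋ = 10.
Risers = treads + 1 = 11.
Maximum height = 11 × 178 = 1958 mm.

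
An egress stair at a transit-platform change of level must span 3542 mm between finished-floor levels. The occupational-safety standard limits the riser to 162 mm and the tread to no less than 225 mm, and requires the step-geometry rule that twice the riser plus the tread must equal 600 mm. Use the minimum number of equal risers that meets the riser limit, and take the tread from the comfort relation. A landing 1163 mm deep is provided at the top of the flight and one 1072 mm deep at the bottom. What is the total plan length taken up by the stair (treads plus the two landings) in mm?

8073 mm

⌈3542/162⌉ = 22 risers.
Riser R = 3542 / 22 = 161 mm, within the 162 mm limit.
T = 600 − 2·161 = 278 mm, which satisfies the 225 mm minimum.
22 risers give 21 treads; going = 21 × 278 = 5838 mm.
Add landings: 5838 + 1163 + 1072 = 8073 mm.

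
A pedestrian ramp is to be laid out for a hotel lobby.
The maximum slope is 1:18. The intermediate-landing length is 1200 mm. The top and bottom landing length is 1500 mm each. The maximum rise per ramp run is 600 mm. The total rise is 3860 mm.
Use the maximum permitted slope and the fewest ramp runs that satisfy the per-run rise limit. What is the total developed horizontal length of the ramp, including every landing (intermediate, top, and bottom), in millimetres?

79680 mm

3860 / 600 = 6.43, so 7 ramp runs are needed. That means 6 intermediate landings.
Horizontal run for 3860 mm of rise at 1:18 is 3860 × 18 = 69480 mm.
Intermediate landings: 6 × 1200 = 7200 mm.
Top and bottom landings: 2 × 1500 = 3000 mm.
Total = 69480 + 7200 + 3000 = 79680 mm.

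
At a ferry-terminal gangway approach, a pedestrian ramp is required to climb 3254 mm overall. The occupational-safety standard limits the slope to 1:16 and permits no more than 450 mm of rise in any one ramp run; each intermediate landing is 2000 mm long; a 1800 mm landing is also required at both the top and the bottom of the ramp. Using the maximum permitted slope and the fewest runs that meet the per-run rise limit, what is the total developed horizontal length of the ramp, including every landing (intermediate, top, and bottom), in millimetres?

⌈3254/450⌉ = 8 ramp runs. That means 7 intermediate landings.
Horizontal run for 3254 mm of rise at 1:16 is 3254 × 16 = 52064 mm.
7 intermediate landings contribute 7 × 2000 = 14000 mm.
Top and bottom landings: 2 × 1800 = 3600 mm.
Total = 52064 + 14000 + 3600 = 69664 mm.

69664 mm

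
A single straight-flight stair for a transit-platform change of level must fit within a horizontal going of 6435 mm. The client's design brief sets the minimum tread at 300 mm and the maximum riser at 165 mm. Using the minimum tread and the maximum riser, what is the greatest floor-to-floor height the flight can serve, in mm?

6435 / 300 = 21.45, so 21 treads fit.
Risers = treads + 1 = 22.
Maximum height = 22 × 165 = 3630 mm.

3630 mm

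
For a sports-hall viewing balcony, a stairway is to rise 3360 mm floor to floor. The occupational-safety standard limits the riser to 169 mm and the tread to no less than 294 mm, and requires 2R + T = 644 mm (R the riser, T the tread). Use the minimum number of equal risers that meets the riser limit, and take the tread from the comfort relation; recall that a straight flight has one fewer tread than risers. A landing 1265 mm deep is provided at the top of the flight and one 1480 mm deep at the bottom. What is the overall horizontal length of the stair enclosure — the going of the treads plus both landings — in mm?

⌈3360/169⌉ = 20 risers.
R = 3360 ÷ 20 = 168 mm.
Tread T = 644 − 2 × 168 = 308 mm (≥ 294 mm).
Going = (20 − 1) × 308 = 5852 mm.
Enclosure = 5852 + 1265 + 1480 = 8597 mm.

8597 mm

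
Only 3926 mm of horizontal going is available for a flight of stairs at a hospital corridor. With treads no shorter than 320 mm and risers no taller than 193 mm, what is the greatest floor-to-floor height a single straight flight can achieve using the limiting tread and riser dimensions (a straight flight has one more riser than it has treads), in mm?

2509 mm

Treads that fit: ⌊3926 / 320⌋ = 12.
Risers = treads + 1 = 13.
Maximum height = 13 × 193 = 2509 mm.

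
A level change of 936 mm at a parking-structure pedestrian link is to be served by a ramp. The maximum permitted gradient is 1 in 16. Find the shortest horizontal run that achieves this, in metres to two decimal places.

14.98 m

At 1:16 the run is 16 × 936 = 14976 mm.
14976 mm = 14.98 m.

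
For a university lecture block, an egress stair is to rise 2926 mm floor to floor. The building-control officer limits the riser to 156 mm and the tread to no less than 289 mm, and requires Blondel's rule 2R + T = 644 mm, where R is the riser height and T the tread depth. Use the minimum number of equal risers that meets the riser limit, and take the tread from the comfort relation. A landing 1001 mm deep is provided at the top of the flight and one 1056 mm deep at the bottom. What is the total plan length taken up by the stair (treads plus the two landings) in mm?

8105 mm

At most 156 each: 2926/156 = 18.76, giving 19 risers.
Each riser is 2926/19 = 154 mm (≤ 156 mm).
T = 644 − 2·154 = 336 mm, which satisfies the 289 mm minimum.
19 risers give 18 treads; going = 18 × 336 = 6048 mm.
Add landings: 6048 + 1001 + 1056 = 8105 mm.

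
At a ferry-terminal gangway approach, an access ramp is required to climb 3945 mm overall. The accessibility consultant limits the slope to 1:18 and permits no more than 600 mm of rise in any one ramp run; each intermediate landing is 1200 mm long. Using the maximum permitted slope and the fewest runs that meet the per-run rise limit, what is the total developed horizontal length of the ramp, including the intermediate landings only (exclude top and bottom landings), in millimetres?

⌈3945/600⌉ = 7 ramp runs. That means 6 intermediate landings.
Horizontal run for 3945 mm of rise at 1:18 is 3945 × 18 = 71010 mm.
Intermediate landings: 6 × 1200 = 7200 mm.
Developed length = 71010 + 7200 = 78210 mm.

78210 mm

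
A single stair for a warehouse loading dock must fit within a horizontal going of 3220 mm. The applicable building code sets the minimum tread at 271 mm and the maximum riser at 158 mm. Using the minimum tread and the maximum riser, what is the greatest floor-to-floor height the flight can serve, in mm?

1896 mm

3220 / 271 = 11.88, so 11 treads fit.
Risers = treads + 1 = 12.
Maximum height = 12 × 158 = 1896 mm.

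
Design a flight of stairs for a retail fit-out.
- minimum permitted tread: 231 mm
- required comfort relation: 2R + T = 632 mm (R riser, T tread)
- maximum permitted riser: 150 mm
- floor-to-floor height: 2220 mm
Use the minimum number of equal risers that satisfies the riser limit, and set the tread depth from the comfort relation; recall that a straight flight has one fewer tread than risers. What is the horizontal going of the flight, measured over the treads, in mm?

⌈2220/150⌉ = 15 risers.
Riser R = 2220 / 15 = 148 mm, within the 150 mm limit.
Tread T = 632 − 2 × 148 = 336 mm (≥ 231 mm).
Treads = 15 − 1 = 14; going = 14 × 336 = 4704 mm.

4704 mm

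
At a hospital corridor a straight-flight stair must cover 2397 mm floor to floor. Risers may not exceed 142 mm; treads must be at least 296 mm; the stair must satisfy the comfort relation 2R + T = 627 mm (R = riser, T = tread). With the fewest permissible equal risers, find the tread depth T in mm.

345 mm

⌈2397/142⌉ = 17 risers.
R = 2397 ÷ 17 = 141 mm.
T = 627 − 2·141 = 345 mm, which satisfies the 296 mm minimum.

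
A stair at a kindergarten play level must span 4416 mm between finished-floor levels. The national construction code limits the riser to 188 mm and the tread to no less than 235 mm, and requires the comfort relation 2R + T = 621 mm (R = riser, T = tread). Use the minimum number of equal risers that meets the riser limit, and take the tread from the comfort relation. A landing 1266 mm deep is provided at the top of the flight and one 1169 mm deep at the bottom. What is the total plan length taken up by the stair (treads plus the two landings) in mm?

At most 188 each: 4416/188 = 23.49, giving 24 risers.
Each riser is 4416/24 = 184 mm (≤ 188 mm).
Tread T = 621 − 2 × 184 = 253 mm (≥ 235 mm).
24 risers give 23 treads; going = 23 × 253 = 5819 mm.
Enclosure = 5819 + 1266 + 1169 = 8254 mm.

8254 mm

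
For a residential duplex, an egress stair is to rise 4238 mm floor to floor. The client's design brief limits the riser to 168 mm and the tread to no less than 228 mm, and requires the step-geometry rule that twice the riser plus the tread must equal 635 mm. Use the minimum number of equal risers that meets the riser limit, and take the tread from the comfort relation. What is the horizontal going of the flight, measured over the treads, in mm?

4238 / 168 = 25.23, so 26 risers are needed.
Riser R = 4238 / 26 = 163 mm, within the 168 mm limit.
T = 635 − 2·163 = 309 mm, which satisfies the 228 mm minimum.
Going = (26 − 1) × 309 = 7725 mm.

7725 mm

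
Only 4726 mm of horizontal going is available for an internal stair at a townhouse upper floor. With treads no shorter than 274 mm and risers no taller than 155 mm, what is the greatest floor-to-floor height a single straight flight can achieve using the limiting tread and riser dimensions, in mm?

2790 mm

4726 / 274 = 17.25, so 17 treads fit.
Risers = treads + 1 = 18.
Maximum height = 18 × 155 = 2790 mm.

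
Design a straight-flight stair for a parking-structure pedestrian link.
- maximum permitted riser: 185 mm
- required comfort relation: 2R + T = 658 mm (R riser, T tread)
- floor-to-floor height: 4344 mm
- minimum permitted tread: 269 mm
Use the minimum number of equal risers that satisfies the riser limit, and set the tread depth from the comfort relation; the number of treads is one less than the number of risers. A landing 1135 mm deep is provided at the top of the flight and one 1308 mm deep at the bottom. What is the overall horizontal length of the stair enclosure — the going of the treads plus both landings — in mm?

9251 mm

4344 / 185 = 23.48, so 24 risers are needed.
Each riser is 4344/24 = 181 mm (≤ 185 mm).
From 2R + T = 658: T = 658 − 362 = 296 mm.
Going = (24 − 1) × 296 = 6808 mm.
Add landings: 6808 + 1135 + 1308 = 9251 mm.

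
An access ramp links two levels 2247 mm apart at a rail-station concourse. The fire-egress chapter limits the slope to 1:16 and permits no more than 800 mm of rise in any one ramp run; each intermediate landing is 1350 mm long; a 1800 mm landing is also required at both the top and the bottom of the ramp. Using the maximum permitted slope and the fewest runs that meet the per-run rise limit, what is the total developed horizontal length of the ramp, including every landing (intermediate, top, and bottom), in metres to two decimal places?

At most 800 each: 2247/800 = 2.81, giving 3 ramp runs. That means 2 intermediate landings.
Horizontal run for 2247 mm of rise at 1:16 is 2247 × 16 = 35952 mm.
2 intermediate landings contribute 2 × 1350 = 2700 mm.
Top and bottom landings: 2 × 1800 = 3600 mm.
Total = 35952 + 2700 + 3600 = 42252 mm.
= 42.25 m.

42.25 m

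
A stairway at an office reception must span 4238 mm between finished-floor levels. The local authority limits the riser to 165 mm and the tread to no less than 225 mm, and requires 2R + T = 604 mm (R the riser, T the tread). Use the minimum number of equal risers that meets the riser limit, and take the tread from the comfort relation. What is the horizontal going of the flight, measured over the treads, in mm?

⌈4238/165⌉ = 26 risers.
Riser R = 4238 / 26 = 163 mm, within the 165 mm limit.
From 2R + T = 604: T = 604 − 326 = 278 mm.
Going = (26 − 1) × 278 = 6950 mm.

6950 mm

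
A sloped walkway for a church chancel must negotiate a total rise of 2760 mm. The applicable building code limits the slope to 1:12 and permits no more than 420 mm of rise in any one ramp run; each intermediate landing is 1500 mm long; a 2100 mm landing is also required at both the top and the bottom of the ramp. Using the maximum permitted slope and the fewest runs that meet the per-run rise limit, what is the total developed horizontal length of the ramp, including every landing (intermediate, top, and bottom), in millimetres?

46320 mm

2760 / 420 = 6.571 → round up to 7 ramp runs. That means 6 intermediate landings.
Ramp run (horizontal) at 1:12: 2760 × 12 = 33120 mm.
6 intermediate landings contribute 6 × 1500 = 9000 mm.
Top and bottom landings: 2 × 2100 = 4200 mm.
Total = 33120 + 9000 + 4200 = 46320 mm.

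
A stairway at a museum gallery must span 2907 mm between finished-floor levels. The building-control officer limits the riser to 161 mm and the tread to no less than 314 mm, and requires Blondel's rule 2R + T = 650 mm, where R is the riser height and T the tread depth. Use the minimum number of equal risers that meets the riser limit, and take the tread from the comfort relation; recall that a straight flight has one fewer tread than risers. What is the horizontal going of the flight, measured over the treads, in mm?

6192 mm

At most 161 each: 2907/161 = 18.06, giving 19 risers.
Riser R = 2907 / 19 = 153 mm, within the 161 mm limit.
From 2R + T = 650: T = 650 − 306 = 344 mm.
19 risers give 18 treads; going = 18 × 344 = 6192 mm.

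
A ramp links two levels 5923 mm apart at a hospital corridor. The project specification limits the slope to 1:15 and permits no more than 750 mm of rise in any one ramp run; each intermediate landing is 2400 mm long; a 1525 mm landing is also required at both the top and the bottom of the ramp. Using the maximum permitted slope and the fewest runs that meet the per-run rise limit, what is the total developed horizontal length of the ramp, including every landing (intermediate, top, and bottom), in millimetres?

108695 mm

⌈5923/750⌉ = 8 ramp runs. That means 7 intermediate landings.
Horizontal run for 5923 mm of rise at 1:15 is 5923 × 15 = 88845 mm.
7 intermediate landings contribute 7 × 2400 = 16800 mm.
Top and bottom landings: 2 × 1525 = 3050 mm.
Total = 88845 + 16800 + 3050 = 108695 mm.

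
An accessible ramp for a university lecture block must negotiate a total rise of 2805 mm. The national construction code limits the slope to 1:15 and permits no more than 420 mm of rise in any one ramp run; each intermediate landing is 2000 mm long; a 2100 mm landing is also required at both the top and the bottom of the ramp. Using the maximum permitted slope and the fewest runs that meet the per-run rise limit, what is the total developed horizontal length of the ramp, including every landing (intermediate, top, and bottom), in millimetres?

58275 mm

⌈2805/420⌉ = 7 ramp runs. That means 6 intermediate landings.
Horizontal run for 2805 mm of rise at 1:15 is 2805 × 15 = 42075 mm.
6 intermediate landings contribute 6 × 2000 = 12000 mm.
Top and bottom landings: 2 × 2100 = 4200 mm.
Total = 42075 + 12000 + 4200 = 58275 mm.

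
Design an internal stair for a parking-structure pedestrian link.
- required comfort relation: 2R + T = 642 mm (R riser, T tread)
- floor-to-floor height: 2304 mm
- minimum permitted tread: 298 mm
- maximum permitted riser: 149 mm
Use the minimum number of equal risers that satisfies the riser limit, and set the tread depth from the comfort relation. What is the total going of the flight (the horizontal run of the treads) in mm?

5310 mm

⌈2304/149⌉ = 16 risers.
Each riser is 2304/16 = 144 mm (≤ 149 mm).
Tread T = 642 − 2 × 144 = 354 mm (≥ 298 mm).
Going = (16 − 1) × 354 = 5310 mm.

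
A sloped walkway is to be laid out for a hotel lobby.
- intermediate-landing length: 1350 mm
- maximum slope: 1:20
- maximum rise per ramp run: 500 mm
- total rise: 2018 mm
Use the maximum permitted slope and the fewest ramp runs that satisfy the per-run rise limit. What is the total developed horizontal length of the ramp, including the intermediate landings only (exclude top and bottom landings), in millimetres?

At most 500 each: 2018/500 = 4.04, giving 5 ramp runs. That means 4 intermediate landings.
Horizontal run for 2018 mm of rise at 1:20 is 2018 × 20 = 40360 mm.
Intermediate landings: 4 × 1350 = 5400 mm.
Developed length = 40360 + 5400 = 45760 mm.

45760 mm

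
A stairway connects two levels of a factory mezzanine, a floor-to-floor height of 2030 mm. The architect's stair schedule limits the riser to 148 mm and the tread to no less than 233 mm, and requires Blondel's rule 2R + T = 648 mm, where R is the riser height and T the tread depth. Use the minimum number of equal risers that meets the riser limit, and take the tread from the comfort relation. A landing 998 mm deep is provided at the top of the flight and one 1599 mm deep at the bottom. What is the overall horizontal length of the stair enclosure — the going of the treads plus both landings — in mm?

7251 mm

At most 148 each: 2030/148 = 13.72, giving 14 risers.
Riser R = 2030 / 14 = 145 mm, within the 148 mm limit.
Tread T = 648 − 2 × 145 = 358 mm (≥ 233 mm).
Treads = 14 − 1 = 13; going = 13 × 358 = 4654 mm.
Enclosure = 4654 + 998 + 1599 = 7251 mm.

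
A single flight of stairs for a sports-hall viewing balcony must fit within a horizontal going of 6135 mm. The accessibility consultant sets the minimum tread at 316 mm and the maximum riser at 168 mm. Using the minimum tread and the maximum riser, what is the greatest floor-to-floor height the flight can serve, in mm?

3360 mm

6135 / 316 = 19.41, so 19 treads fit.
Risers = treads + 1 = 20.
Maximum height = 20 × 168 = 3360 mm.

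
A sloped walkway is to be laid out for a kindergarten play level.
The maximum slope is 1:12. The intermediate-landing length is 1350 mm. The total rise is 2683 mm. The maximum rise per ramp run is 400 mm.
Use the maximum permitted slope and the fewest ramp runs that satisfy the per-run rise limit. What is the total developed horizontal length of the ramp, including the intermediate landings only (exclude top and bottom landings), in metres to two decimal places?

40.30 m

2683 / 400 = 6.71, so 7 ramp runs are needed. That means 6 intermediate landings.
Horizontal run for 2683 mm of rise at 1:12 is 2683 × 12 = 32196 mm.
Intermediate landings: 6 × 1350 = 8100 mm.
Developed length = 32196 + 8100 = 40296 mm.
= 40.30 m.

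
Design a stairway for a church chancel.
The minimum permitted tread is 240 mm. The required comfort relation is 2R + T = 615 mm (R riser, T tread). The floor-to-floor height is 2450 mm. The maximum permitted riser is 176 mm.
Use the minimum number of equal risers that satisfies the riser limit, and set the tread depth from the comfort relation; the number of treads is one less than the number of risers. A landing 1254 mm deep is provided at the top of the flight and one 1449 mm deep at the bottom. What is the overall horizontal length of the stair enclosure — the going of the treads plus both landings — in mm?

6148 mm

⌈2450/176⌉ = 14 risers.
Each riser is 2450/14 = 175 mm (≤ 176 mm).
T = 615 − 2·175 = 265 mm, which satisfies the 240 mm minimum.
Going = (14 − 1) × 265 = 3445 mm.
Add landings: 3445 + 1254 + 1449 = 6148 mm.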